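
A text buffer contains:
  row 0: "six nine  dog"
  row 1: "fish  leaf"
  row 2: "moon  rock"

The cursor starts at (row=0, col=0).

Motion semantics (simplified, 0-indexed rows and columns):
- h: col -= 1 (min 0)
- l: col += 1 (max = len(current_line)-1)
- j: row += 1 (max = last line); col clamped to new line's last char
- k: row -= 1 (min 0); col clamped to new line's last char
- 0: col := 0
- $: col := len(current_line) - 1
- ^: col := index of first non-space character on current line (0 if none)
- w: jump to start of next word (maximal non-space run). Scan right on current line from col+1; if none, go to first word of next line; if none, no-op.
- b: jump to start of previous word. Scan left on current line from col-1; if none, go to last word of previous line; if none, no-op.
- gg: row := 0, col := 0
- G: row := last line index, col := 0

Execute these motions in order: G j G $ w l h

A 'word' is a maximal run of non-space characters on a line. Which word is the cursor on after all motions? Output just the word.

After 1 (G): row=2 col=0 char='m'
After 2 (j): row=2 col=0 char='m'
After 3 (G): row=2 col=0 char='m'
After 4 ($): row=2 col=9 char='k'
After 5 (w): row=2 col=9 char='k'
After 6 (l): row=2 col=9 char='k'
After 7 (h): row=2 col=8 char='c'

Answer: rock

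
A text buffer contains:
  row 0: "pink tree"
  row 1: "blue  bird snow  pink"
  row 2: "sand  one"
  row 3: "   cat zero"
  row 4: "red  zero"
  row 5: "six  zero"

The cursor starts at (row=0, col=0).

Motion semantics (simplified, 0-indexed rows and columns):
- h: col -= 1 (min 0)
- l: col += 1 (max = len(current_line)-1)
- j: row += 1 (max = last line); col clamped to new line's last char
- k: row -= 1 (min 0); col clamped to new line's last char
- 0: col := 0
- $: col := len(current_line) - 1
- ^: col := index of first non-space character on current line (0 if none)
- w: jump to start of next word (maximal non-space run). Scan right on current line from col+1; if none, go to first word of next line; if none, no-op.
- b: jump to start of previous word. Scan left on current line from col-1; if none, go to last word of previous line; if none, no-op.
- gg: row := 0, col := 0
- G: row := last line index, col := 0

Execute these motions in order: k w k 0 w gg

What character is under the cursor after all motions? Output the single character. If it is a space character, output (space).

Answer: p

Derivation:
After 1 (k): row=0 col=0 char='p'
After 2 (w): row=0 col=5 char='t'
After 3 (k): row=0 col=5 char='t'
After 4 (0): row=0 col=0 char='p'
After 5 (w): row=0 col=5 char='t'
After 6 (gg): row=0 col=0 char='p'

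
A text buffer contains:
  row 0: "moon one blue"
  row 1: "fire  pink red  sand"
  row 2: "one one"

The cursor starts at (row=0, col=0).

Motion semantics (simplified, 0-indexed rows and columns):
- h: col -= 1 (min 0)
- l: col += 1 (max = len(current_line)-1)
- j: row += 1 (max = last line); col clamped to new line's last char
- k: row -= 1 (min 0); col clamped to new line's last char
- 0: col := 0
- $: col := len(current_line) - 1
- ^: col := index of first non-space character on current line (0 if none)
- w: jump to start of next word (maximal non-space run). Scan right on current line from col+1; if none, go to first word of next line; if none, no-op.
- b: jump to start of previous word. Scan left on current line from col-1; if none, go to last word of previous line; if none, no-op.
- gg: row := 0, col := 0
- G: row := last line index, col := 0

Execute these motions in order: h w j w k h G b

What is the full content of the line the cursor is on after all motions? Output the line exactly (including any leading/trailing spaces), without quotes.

After 1 (h): row=0 col=0 char='m'
After 2 (w): row=0 col=5 char='o'
After 3 (j): row=1 col=5 char='_'
After 4 (w): row=1 col=6 char='p'
After 5 (k): row=0 col=6 char='n'
After 6 (h): row=0 col=5 char='o'
After 7 (G): row=2 col=0 char='o'
After 8 (b): row=1 col=16 char='s'

Answer: fire  pink red  sand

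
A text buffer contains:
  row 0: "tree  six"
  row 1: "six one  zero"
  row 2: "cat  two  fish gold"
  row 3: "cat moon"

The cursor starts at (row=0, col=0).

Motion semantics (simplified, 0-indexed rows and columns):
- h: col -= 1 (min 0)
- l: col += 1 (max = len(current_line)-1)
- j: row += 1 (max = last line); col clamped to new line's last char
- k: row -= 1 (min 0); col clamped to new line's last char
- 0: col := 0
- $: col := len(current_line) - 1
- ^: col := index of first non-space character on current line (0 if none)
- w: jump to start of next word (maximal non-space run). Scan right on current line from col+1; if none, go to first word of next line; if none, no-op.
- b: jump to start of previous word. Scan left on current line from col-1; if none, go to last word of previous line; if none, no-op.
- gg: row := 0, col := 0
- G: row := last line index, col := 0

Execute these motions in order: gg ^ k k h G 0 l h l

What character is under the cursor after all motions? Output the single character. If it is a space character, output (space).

After 1 (gg): row=0 col=0 char='t'
After 2 (^): row=0 col=0 char='t'
After 3 (k): row=0 col=0 char='t'
After 4 (k): row=0 col=0 char='t'
After 5 (h): row=0 col=0 char='t'
After 6 (G): row=3 col=0 char='c'
After 7 (0): row=3 col=0 char='c'
After 8 (l): row=3 col=1 char='a'
After 9 (h): row=3 col=0 char='c'
After 10 (l): row=3 col=1 char='a'

Answer: a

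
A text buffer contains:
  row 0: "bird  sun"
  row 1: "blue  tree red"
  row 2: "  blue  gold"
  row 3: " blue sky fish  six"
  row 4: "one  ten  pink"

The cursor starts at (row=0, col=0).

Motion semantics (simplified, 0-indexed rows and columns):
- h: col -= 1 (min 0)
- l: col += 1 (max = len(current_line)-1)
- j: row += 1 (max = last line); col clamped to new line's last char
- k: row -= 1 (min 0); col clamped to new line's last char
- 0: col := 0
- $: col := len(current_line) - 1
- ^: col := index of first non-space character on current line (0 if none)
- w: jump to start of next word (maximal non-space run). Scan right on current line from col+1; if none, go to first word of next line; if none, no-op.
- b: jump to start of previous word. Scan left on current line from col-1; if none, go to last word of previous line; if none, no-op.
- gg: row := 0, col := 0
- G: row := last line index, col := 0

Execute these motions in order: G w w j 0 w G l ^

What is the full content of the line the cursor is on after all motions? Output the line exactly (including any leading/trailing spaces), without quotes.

Answer: one  ten  pink

Derivation:
After 1 (G): row=4 col=0 char='o'
After 2 (w): row=4 col=5 char='t'
After 3 (w): row=4 col=10 char='p'
After 4 (j): row=4 col=10 char='p'
After 5 (0): row=4 col=0 char='o'
After 6 (w): row=4 col=5 char='t'
After 7 (G): row=4 col=0 char='o'
After 8 (l): row=4 col=1 char='n'
After 9 (^): row=4 col=0 char='o'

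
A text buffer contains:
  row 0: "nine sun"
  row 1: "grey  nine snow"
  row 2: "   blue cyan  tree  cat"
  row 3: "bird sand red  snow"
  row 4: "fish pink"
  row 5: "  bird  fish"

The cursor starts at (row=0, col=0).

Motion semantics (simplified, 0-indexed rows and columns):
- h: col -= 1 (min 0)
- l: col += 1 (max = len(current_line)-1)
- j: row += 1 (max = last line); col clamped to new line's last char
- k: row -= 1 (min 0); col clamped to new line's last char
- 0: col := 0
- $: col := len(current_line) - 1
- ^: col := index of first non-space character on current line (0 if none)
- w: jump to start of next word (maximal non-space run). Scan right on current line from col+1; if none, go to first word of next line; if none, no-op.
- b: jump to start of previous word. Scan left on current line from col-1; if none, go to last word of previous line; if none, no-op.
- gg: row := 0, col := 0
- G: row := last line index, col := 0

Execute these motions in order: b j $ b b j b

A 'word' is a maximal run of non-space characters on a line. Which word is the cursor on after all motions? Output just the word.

After 1 (b): row=0 col=0 char='n'
After 2 (j): row=1 col=0 char='g'
After 3 ($): row=1 col=14 char='w'
After 4 (b): row=1 col=11 char='s'
After 5 (b): row=1 col=6 char='n'
After 6 (j): row=2 col=6 char='e'
After 7 (b): row=2 col=3 char='b'

Answer: blue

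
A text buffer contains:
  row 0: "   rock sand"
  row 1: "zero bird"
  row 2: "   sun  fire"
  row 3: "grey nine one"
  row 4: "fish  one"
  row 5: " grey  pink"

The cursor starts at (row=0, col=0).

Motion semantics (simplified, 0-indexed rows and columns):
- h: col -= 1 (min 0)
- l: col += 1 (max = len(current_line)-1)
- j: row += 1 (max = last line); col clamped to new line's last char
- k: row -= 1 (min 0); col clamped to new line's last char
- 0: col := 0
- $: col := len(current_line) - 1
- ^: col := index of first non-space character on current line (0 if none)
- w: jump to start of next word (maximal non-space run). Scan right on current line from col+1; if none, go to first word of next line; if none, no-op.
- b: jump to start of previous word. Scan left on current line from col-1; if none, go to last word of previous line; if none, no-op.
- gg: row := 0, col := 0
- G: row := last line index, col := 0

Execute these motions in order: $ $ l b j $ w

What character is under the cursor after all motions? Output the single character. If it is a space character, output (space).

Answer: s

Derivation:
After 1 ($): row=0 col=11 char='d'
After 2 ($): row=0 col=11 char='d'
After 3 (l): row=0 col=11 char='d'
After 4 (b): row=0 col=8 char='s'
After 5 (j): row=1 col=8 char='d'
After 6 ($): row=1 col=8 char='d'
After 7 (w): row=2 col=3 char='s'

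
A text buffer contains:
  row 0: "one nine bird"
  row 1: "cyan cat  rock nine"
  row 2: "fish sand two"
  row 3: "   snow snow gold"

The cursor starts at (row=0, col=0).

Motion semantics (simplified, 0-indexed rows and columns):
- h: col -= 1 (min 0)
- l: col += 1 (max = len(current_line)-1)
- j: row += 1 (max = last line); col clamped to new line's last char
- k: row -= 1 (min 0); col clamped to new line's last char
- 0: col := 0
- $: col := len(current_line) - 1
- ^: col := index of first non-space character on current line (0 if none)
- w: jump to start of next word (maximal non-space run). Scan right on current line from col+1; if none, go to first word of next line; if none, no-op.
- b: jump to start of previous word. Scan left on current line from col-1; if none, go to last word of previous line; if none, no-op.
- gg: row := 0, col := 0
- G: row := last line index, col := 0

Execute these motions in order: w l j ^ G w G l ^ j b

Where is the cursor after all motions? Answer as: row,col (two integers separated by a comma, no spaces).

After 1 (w): row=0 col=4 char='n'
After 2 (l): row=0 col=5 char='i'
After 3 (j): row=1 col=5 char='c'
After 4 (^): row=1 col=0 char='c'
After 5 (G): row=3 col=0 char='_'
After 6 (w): row=3 col=3 char='s'
After 7 (G): row=3 col=0 char='_'
After 8 (l): row=3 col=1 char='_'
After 9 (^): row=3 col=3 char='s'
After 10 (j): row=3 col=3 char='s'
After 11 (b): row=2 col=10 char='t'

Answer: 2,10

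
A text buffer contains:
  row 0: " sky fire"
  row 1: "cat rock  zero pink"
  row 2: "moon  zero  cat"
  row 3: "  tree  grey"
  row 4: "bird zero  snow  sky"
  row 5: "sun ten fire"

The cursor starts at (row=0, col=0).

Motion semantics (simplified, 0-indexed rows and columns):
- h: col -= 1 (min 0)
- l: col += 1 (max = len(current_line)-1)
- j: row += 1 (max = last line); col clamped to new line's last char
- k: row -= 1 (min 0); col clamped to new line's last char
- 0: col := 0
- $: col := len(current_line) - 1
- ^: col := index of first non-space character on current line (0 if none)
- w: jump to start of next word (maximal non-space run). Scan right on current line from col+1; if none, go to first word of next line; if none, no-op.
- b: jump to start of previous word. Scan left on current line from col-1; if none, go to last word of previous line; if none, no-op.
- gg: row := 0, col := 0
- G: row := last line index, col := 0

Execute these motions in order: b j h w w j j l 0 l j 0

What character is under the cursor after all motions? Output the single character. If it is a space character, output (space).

Answer: b

Derivation:
After 1 (b): row=0 col=0 char='_'
After 2 (j): row=1 col=0 char='c'
After 3 (h): row=1 col=0 char='c'
After 4 (w): row=1 col=4 char='r'
After 5 (w): row=1 col=10 char='z'
After 6 (j): row=2 col=10 char='_'
After 7 (j): row=3 col=10 char='e'
After 8 (l): row=3 col=11 char='y'
After 9 (0): row=3 col=0 char='_'
After 10 (l): row=3 col=1 char='_'
After 11 (j): row=4 col=1 char='i'
After 12 (0): row=4 col=0 char='b'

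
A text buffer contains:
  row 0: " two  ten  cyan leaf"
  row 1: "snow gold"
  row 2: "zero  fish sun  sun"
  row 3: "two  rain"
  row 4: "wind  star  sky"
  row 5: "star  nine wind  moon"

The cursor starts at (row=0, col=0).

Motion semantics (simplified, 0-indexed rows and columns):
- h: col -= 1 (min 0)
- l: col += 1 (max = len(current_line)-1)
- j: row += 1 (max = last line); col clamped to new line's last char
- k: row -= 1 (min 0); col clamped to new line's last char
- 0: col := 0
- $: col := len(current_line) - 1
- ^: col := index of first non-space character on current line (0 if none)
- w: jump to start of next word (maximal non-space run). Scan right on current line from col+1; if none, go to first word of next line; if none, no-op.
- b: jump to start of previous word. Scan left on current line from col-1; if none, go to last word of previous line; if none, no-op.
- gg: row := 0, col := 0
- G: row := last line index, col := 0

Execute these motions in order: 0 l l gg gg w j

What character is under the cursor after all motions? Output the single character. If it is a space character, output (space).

Answer: n

Derivation:
After 1 (0): row=0 col=0 char='_'
After 2 (l): row=0 col=1 char='t'
After 3 (l): row=0 col=2 char='w'
After 4 (gg): row=0 col=0 char='_'
After 5 (gg): row=0 col=0 char='_'
After 6 (w): row=0 col=1 char='t'
After 7 (j): row=1 col=1 char='n'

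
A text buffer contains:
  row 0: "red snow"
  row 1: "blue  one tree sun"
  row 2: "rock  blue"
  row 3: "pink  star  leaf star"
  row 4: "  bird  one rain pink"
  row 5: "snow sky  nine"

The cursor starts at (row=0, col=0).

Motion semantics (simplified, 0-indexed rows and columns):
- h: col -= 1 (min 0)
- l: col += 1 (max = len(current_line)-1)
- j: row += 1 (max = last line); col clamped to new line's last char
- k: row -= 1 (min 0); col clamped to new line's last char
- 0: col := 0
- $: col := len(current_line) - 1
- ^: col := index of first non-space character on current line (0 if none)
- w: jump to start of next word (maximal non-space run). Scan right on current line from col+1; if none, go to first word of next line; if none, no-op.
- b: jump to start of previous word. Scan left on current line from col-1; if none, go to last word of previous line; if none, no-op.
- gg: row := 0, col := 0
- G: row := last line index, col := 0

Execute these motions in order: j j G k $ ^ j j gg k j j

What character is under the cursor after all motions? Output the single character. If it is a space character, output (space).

Answer: r

Derivation:
After 1 (j): row=1 col=0 char='b'
After 2 (j): row=2 col=0 char='r'
After 3 (G): row=5 col=0 char='s'
After 4 (k): row=4 col=0 char='_'
After 5 ($): row=4 col=20 char='k'
After 6 (^): row=4 col=2 char='b'
After 7 (j): row=5 col=2 char='o'
After 8 (j): row=5 col=2 char='o'
After 9 (gg): row=0 col=0 char='r'
After 10 (k): row=0 col=0 char='r'
After 11 (j): row=1 col=0 char='b'
After 12 (j): row=2 col=0 char='r'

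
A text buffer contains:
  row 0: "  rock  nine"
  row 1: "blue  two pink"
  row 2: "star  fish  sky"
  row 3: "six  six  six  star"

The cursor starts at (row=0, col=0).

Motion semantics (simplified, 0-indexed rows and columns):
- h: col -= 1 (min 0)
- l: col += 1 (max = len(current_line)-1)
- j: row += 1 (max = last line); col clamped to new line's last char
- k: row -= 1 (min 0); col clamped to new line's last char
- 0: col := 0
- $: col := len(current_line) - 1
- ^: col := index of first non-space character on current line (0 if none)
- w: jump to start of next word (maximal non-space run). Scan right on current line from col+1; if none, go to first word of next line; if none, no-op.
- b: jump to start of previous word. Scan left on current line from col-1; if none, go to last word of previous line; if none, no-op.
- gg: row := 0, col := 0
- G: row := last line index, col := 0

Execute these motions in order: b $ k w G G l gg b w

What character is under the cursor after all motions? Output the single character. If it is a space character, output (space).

After 1 (b): row=0 col=0 char='_'
After 2 ($): row=0 col=11 char='e'
After 3 (k): row=0 col=11 char='e'
After 4 (w): row=1 col=0 char='b'
After 5 (G): row=3 col=0 char='s'
After 6 (G): row=3 col=0 char='s'
After 7 (l): row=3 col=1 char='i'
After 8 (gg): row=0 col=0 char='_'
After 9 (b): row=0 col=0 char='_'
After 10 (w): row=0 col=2 char='r'

Answer: r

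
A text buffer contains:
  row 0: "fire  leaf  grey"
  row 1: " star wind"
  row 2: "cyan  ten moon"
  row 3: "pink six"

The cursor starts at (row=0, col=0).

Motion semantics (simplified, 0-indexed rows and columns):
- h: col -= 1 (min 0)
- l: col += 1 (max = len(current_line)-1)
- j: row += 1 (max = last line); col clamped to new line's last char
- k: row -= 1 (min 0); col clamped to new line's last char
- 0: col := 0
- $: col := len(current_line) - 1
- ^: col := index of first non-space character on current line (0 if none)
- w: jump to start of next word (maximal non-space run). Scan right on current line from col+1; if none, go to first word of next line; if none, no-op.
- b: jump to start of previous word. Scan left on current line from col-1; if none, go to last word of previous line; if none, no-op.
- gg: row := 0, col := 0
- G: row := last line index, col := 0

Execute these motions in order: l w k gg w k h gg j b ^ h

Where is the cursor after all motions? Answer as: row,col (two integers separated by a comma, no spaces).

After 1 (l): row=0 col=1 char='i'
After 2 (w): row=0 col=6 char='l'
After 3 (k): row=0 col=6 char='l'
After 4 (gg): row=0 col=0 char='f'
After 5 (w): row=0 col=6 char='l'
After 6 (k): row=0 col=6 char='l'
After 7 (h): row=0 col=5 char='_'
After 8 (gg): row=0 col=0 char='f'
After 9 (j): row=1 col=0 char='_'
After 10 (b): row=0 col=12 char='g'
After 11 (^): row=0 col=0 char='f'
After 12 (h): row=0 col=0 char='f'

Answer: 0,0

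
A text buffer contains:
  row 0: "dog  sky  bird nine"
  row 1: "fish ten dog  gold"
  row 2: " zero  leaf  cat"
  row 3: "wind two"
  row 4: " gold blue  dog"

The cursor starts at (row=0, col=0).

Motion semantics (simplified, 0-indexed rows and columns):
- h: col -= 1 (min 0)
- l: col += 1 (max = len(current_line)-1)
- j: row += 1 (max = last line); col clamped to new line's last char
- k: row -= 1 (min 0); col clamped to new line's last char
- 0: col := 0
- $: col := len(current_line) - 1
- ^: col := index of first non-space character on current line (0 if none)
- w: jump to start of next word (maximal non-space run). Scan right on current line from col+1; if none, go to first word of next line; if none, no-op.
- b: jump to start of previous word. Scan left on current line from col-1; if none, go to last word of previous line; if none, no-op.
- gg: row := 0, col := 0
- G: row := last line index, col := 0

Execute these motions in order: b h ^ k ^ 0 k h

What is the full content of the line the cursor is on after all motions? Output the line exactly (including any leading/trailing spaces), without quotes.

After 1 (b): row=0 col=0 char='d'
After 2 (h): row=0 col=0 char='d'
After 3 (^): row=0 col=0 char='d'
After 4 (k): row=0 col=0 char='d'
After 5 (^): row=0 col=0 char='d'
After 6 (0): row=0 col=0 char='d'
After 7 (k): row=0 col=0 char='d'
After 8 (h): row=0 col=0 char='d'

Answer: dog  sky  bird nine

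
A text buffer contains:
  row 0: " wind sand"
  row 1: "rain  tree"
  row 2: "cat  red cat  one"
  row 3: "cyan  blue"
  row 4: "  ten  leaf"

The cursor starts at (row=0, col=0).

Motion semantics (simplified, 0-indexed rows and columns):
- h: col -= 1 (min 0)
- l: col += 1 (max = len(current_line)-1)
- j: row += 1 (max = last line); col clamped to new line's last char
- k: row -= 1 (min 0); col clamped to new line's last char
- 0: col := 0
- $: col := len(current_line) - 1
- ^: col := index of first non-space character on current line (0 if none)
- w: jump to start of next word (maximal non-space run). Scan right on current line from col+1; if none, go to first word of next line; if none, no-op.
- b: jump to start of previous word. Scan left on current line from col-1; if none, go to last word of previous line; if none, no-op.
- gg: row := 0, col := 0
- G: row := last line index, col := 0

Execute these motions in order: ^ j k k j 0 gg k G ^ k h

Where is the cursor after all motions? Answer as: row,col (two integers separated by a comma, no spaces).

Answer: 3,1

Derivation:
After 1 (^): row=0 col=1 char='w'
After 2 (j): row=1 col=1 char='a'
After 3 (k): row=0 col=1 char='w'
After 4 (k): row=0 col=1 char='w'
After 5 (j): row=1 col=1 char='a'
After 6 (0): row=1 col=0 char='r'
After 7 (gg): row=0 col=0 char='_'
After 8 (k): row=0 col=0 char='_'
After 9 (G): row=4 col=0 char='_'
After 10 (^): row=4 col=2 char='t'
After 11 (k): row=3 col=2 char='a'
After 12 (h): row=3 col=1 char='y'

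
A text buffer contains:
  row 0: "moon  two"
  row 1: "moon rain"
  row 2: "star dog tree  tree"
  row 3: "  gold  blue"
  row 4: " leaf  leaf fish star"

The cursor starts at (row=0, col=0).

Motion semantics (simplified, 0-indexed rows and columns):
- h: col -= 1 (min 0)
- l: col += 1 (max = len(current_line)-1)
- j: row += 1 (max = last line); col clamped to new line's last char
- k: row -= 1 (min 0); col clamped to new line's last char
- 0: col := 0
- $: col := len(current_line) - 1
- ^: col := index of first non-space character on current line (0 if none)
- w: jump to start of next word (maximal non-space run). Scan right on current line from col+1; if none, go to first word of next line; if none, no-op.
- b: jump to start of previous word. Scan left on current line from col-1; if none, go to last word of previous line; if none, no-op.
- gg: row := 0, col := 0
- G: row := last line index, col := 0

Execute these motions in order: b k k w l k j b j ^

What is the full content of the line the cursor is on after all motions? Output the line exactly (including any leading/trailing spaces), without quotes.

After 1 (b): row=0 col=0 char='m'
After 2 (k): row=0 col=0 char='m'
After 3 (k): row=0 col=0 char='m'
After 4 (w): row=0 col=6 char='t'
After 5 (l): row=0 col=7 char='w'
After 6 (k): row=0 col=7 char='w'
After 7 (j): row=1 col=7 char='i'
After 8 (b): row=1 col=5 char='r'
After 9 (j): row=2 col=5 char='d'
After 10 (^): row=2 col=0 char='s'

Answer: star dog tree  tree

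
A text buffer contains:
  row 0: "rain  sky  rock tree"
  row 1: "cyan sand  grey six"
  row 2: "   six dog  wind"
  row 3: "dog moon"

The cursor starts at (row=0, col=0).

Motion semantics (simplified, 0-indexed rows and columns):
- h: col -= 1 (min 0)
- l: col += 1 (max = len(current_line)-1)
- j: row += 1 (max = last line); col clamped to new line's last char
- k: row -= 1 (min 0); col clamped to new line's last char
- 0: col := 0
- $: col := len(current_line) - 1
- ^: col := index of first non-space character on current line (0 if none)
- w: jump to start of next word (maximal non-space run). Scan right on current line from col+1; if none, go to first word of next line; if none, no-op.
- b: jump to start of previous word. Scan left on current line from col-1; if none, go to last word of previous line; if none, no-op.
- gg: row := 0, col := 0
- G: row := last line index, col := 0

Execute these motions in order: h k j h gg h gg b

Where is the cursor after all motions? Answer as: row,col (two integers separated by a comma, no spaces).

Answer: 0,0

Derivation:
After 1 (h): row=0 col=0 char='r'
After 2 (k): row=0 col=0 char='r'
After 3 (j): row=1 col=0 char='c'
After 4 (h): row=1 col=0 char='c'
After 5 (gg): row=0 col=0 char='r'
After 6 (h): row=0 col=0 char='r'
After 7 (gg): row=0 col=0 char='r'
After 8 (b): row=0 col=0 char='r'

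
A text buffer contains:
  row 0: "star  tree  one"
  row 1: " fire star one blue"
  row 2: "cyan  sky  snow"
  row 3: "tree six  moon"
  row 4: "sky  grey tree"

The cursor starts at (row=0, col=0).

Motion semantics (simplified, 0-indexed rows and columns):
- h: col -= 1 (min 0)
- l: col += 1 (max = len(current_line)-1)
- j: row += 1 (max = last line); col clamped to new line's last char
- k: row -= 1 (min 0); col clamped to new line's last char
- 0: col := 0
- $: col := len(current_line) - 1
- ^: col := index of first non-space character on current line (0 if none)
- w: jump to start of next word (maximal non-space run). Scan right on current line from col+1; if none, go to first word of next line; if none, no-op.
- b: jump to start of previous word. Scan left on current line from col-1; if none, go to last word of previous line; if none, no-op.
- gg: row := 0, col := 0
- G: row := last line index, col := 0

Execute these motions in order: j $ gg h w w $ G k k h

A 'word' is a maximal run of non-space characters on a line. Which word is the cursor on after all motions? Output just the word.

Answer: cyan

Derivation:
After 1 (j): row=1 col=0 char='_'
After 2 ($): row=1 col=18 char='e'
After 3 (gg): row=0 col=0 char='s'
After 4 (h): row=0 col=0 char='s'
After 5 (w): row=0 col=6 char='t'
After 6 (w): row=0 col=12 char='o'
After 7 ($): row=0 col=14 char='e'
After 8 (G): row=4 col=0 char='s'
After 9 (k): row=3 col=0 char='t'
After 10 (k): row=2 col=0 char='c'
After 11 (h): row=2 col=0 char='c'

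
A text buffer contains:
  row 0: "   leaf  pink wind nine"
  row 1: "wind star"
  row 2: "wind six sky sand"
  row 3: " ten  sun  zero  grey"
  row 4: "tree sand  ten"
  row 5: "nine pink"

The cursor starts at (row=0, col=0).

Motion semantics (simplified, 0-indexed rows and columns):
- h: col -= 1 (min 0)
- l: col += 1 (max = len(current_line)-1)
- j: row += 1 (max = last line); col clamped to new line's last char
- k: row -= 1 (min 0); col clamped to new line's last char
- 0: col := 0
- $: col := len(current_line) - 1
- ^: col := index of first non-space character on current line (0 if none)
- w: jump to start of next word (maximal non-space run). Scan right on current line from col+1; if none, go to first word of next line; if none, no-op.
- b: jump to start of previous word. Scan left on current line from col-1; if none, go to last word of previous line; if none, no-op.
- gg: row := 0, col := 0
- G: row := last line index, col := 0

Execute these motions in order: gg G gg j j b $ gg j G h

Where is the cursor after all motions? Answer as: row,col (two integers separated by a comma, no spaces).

After 1 (gg): row=0 col=0 char='_'
After 2 (G): row=5 col=0 char='n'
After 3 (gg): row=0 col=0 char='_'
After 4 (j): row=1 col=0 char='w'
After 5 (j): row=2 col=0 char='w'
After 6 (b): row=1 col=5 char='s'
After 7 ($): row=1 col=8 char='r'
After 8 (gg): row=0 col=0 char='_'
After 9 (j): row=1 col=0 char='w'
After 10 (G): row=5 col=0 char='n'
After 11 (h): row=5 col=0 char='n'

Answer: 5,0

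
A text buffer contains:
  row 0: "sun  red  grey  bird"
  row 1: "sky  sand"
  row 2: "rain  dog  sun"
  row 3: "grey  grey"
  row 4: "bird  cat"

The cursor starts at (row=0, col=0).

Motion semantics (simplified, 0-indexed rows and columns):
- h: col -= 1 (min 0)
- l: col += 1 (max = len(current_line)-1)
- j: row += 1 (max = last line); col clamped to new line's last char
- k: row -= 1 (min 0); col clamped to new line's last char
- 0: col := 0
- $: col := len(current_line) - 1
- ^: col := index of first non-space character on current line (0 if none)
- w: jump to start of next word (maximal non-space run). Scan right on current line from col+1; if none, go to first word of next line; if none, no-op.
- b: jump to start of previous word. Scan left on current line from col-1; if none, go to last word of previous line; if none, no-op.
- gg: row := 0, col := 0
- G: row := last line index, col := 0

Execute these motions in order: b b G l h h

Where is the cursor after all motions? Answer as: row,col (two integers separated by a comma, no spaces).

Answer: 4,0

Derivation:
After 1 (b): row=0 col=0 char='s'
After 2 (b): row=0 col=0 char='s'
After 3 (G): row=4 col=0 char='b'
After 4 (l): row=4 col=1 char='i'
After 5 (h): row=4 col=0 char='b'
After 6 (h): row=4 col=0 char='b'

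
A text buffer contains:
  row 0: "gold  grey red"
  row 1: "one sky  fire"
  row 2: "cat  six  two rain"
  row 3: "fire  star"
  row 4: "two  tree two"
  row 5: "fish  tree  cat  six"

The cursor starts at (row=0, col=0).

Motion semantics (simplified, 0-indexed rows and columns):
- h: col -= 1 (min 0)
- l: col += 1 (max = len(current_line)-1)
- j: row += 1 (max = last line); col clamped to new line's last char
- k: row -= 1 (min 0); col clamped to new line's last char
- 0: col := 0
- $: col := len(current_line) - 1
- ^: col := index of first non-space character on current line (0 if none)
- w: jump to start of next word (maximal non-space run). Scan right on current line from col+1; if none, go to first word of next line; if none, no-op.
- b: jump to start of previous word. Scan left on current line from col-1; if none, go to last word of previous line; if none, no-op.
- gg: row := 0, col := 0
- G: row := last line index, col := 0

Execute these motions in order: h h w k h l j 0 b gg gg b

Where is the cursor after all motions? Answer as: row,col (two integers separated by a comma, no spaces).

After 1 (h): row=0 col=0 char='g'
After 2 (h): row=0 col=0 char='g'
After 3 (w): row=0 col=6 char='g'
After 4 (k): row=0 col=6 char='g'
After 5 (h): row=0 col=5 char='_'
After 6 (l): row=0 col=6 char='g'
After 7 (j): row=1 col=6 char='y'
After 8 (0): row=1 col=0 char='o'
After 9 (b): row=0 col=11 char='r'
After 10 (gg): row=0 col=0 char='g'
After 11 (gg): row=0 col=0 char='g'
After 12 (b): row=0 col=0 char='g'

Answer: 0,0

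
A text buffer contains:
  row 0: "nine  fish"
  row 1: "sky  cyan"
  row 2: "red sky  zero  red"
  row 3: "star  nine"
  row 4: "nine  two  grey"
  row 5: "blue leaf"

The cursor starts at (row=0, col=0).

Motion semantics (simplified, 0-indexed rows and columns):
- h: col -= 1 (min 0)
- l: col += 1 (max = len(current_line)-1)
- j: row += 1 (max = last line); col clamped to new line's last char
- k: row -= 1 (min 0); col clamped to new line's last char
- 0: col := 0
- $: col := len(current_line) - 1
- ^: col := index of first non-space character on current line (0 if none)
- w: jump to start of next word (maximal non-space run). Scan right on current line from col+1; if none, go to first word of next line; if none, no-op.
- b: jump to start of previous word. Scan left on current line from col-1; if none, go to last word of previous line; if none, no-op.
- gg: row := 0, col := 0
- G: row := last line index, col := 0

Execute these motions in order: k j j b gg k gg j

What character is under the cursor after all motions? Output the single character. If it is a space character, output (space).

Answer: s

Derivation:
After 1 (k): row=0 col=0 char='n'
After 2 (j): row=1 col=0 char='s'
After 3 (j): row=2 col=0 char='r'
After 4 (b): row=1 col=5 char='c'
After 5 (gg): row=0 col=0 char='n'
After 6 (k): row=0 col=0 char='n'
After 7 (gg): row=0 col=0 char='n'
After 8 (j): row=1 col=0 char='s'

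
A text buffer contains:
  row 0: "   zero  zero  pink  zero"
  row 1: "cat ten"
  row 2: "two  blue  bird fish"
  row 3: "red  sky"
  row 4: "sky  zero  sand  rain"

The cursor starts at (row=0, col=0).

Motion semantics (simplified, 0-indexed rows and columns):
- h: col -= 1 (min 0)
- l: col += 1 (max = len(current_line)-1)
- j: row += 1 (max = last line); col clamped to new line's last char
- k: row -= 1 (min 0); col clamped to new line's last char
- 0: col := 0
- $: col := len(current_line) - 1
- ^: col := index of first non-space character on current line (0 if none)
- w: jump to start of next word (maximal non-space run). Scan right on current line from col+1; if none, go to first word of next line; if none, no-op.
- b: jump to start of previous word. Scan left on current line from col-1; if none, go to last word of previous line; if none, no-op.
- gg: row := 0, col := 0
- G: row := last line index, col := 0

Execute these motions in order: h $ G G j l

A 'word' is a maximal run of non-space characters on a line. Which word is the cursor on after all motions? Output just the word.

After 1 (h): row=0 col=0 char='_'
After 2 ($): row=0 col=24 char='o'
After 3 (G): row=4 col=0 char='s'
After 4 (G): row=4 col=0 char='s'
After 5 (j): row=4 col=0 char='s'
After 6 (l): row=4 col=1 char='k'

Answer: sky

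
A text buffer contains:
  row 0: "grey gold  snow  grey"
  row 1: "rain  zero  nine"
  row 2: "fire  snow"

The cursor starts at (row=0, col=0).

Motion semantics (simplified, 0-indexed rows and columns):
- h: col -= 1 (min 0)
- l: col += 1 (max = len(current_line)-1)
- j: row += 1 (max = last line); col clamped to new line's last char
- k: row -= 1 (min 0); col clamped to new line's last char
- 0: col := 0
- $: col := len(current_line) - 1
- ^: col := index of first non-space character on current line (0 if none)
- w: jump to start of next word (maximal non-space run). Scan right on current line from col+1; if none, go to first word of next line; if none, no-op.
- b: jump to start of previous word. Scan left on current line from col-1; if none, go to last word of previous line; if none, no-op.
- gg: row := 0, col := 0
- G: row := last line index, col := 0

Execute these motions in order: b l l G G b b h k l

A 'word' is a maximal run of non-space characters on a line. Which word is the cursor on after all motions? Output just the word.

Answer: gold

Derivation:
After 1 (b): row=0 col=0 char='g'
After 2 (l): row=0 col=1 char='r'
After 3 (l): row=0 col=2 char='e'
After 4 (G): row=2 col=0 char='f'
After 5 (G): row=2 col=0 char='f'
After 6 (b): row=1 col=12 char='n'
After 7 (b): row=1 col=6 char='z'
After 8 (h): row=1 col=5 char='_'
After 9 (k): row=0 col=5 char='g'
After 10 (l): row=0 col=6 char='o'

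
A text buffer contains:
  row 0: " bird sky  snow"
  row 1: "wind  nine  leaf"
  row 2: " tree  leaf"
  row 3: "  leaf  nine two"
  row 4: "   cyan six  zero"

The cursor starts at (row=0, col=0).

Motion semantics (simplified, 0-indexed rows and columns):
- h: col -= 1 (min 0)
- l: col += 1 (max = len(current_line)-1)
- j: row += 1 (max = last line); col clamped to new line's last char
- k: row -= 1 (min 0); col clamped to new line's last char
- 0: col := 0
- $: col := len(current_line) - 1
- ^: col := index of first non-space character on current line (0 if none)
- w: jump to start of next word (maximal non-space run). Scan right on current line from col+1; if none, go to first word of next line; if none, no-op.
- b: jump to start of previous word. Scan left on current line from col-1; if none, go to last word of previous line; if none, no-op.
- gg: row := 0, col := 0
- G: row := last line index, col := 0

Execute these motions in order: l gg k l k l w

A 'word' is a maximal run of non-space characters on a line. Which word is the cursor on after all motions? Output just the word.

After 1 (l): row=0 col=1 char='b'
After 2 (gg): row=0 col=0 char='_'
After 3 (k): row=0 col=0 char='_'
After 4 (l): row=0 col=1 char='b'
After 5 (k): row=0 col=1 char='b'
After 6 (l): row=0 col=2 char='i'
After 7 (w): row=0 col=6 char='s'

Answer: sky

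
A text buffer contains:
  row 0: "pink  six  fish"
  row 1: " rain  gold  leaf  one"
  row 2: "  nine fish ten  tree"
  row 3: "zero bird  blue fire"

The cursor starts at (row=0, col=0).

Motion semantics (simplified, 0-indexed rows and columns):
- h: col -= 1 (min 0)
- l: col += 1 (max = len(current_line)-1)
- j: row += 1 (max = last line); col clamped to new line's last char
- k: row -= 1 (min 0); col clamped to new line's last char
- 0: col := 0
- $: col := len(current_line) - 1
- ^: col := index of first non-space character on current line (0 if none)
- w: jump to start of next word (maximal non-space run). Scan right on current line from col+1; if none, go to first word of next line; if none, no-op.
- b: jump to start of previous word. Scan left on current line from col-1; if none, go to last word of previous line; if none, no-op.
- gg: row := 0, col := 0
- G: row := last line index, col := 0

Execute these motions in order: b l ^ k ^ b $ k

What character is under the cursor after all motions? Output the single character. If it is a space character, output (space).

Answer: h

Derivation:
After 1 (b): row=0 col=0 char='p'
After 2 (l): row=0 col=1 char='i'
After 3 (^): row=0 col=0 char='p'
After 4 (k): row=0 col=0 char='p'
After 5 (^): row=0 col=0 char='p'
After 6 (b): row=0 col=0 char='p'
After 7 ($): row=0 col=14 char='h'
After 8 (k): row=0 col=14 char='h'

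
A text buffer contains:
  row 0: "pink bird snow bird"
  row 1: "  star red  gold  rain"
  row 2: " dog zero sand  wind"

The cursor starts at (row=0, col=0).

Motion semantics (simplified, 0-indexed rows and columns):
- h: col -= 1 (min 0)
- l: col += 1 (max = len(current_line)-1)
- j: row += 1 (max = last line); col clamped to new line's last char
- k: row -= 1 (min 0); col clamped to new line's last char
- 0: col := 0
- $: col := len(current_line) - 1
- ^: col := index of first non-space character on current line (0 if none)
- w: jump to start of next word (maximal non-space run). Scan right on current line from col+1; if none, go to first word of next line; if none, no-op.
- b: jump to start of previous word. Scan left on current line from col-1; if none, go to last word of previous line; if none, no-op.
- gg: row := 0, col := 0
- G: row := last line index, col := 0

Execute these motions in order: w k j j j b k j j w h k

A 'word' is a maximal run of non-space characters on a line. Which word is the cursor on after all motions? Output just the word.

Answer: star

Derivation:
After 1 (w): row=0 col=5 char='b'
After 2 (k): row=0 col=5 char='b'
After 3 (j): row=1 col=5 char='r'
After 4 (j): row=2 col=5 char='z'
After 5 (j): row=2 col=5 char='z'
After 6 (b): row=2 col=1 char='d'
After 7 (k): row=1 col=1 char='_'
After 8 (j): row=2 col=1 char='d'
After 9 (j): row=2 col=1 char='d'
After 10 (w): row=2 col=5 char='z'
After 11 (h): row=2 col=4 char='_'
After 12 (k): row=1 col=4 char='a'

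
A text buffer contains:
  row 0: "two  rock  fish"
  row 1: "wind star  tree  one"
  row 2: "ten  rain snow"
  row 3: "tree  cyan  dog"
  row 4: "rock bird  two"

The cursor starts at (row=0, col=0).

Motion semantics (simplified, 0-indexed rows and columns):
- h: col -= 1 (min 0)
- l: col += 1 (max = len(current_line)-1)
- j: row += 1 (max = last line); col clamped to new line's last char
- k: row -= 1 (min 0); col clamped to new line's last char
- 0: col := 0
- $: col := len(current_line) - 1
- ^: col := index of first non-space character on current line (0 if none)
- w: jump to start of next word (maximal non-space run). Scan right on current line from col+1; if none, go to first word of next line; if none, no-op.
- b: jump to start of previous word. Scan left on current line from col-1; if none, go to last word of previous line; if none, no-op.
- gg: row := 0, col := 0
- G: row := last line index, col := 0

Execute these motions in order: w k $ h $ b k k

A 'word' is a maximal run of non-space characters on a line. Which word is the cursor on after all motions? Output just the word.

Answer: fish

Derivation:
After 1 (w): row=0 col=5 char='r'
After 2 (k): row=0 col=5 char='r'
After 3 ($): row=0 col=14 char='h'
After 4 (h): row=0 col=13 char='s'
After 5 ($): row=0 col=14 char='h'
After 6 (b): row=0 col=11 char='f'
After 7 (k): row=0 col=11 char='f'
After 8 (k): row=0 col=11 char='f'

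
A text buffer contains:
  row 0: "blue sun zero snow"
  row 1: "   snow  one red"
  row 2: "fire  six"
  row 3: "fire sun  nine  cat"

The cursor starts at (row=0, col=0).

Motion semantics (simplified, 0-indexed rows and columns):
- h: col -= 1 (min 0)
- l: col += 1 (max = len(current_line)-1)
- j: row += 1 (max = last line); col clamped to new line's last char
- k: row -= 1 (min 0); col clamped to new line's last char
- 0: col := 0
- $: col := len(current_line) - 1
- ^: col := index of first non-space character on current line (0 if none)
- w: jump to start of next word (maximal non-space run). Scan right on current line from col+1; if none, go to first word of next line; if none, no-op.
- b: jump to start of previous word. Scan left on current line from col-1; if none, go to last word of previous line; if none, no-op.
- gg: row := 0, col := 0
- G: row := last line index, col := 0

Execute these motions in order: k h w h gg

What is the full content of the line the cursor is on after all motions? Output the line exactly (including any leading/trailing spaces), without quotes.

Answer: blue sun zero snow

Derivation:
After 1 (k): row=0 col=0 char='b'
After 2 (h): row=0 col=0 char='b'
After 3 (w): row=0 col=5 char='s'
After 4 (h): row=0 col=4 char='_'
After 5 (gg): row=0 col=0 char='b'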